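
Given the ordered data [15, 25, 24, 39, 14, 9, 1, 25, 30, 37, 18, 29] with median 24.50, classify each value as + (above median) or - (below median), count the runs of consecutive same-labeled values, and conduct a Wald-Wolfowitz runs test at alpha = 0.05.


Step 1: Compute median = 24.50; label A = above, B = below.
Labels in order: BABABBBAAABA  (n_A = 6, n_B = 6)
Step 2: Count runs R = 8.
Step 3: Under H0 (random ordering), E[R] = 2*n_A*n_B/(n_A+n_B) + 1 = 2*6*6/12 + 1 = 7.0000.
        Var[R] = 2*n_A*n_B*(2*n_A*n_B - n_A - n_B) / ((n_A+n_B)^2 * (n_A+n_B-1)) = 4320/1584 = 2.7273.
        SD[R] = 1.6514.
Step 4: Continuity-corrected z = (R - 0.5 - E[R]) / SD[R] = (8 - 0.5 - 7.0000) / 1.6514 = 0.3028.
Step 5: Two-sided p-value via normal approximation = 2*(1 - Phi(|z|)) = 0.762069.
Step 6: alpha = 0.05. fail to reject H0.

R = 8, z = 0.3028, p = 0.762069, fail to reject H0.


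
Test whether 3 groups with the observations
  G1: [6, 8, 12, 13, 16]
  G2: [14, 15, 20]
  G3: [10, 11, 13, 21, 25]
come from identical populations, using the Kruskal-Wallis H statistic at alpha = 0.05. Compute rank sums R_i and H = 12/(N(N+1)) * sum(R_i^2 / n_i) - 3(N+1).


Step 1: Combine all N = 13 observations and assign midranks.
sorted (value, group, rank): (6,G1,1), (8,G1,2), (10,G3,3), (11,G3,4), (12,G1,5), (13,G1,6.5), (13,G3,6.5), (14,G2,8), (15,G2,9), (16,G1,10), (20,G2,11), (21,G3,12), (25,G3,13)
Step 2: Sum ranks within each group.
R_1 = 24.5 (n_1 = 5)
R_2 = 28 (n_2 = 3)
R_3 = 38.5 (n_3 = 5)
Step 3: H = 12/(N(N+1)) * sum(R_i^2/n_i) - 3(N+1)
     = 12/(13*14) * (24.5^2/5 + 28^2/3 + 38.5^2/5) - 3*14
     = 0.065934 * 677.833 - 42
     = 2.692308.
Step 4: Ties present; correction factor C = 1 - 6/(13^3 - 13) = 0.997253. Corrected H = 2.692308 / 0.997253 = 2.699725.
Step 5: Under H0, H ~ chi^2(2); p-value = 0.259276.
Step 6: alpha = 0.05. fail to reject H0.

H = 2.6997, df = 2, p = 0.259276, fail to reject H0.


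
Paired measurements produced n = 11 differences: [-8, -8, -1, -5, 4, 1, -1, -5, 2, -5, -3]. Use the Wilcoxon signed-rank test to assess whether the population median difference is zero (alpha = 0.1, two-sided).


Step 1: Drop any zero differences (none here) and take |d_i|.
|d| = [8, 8, 1, 5, 4, 1, 1, 5, 2, 5, 3]
Step 2: Midrank |d_i| (ties get averaged ranks).
ranks: |8|->10.5, |8|->10.5, |1|->2, |5|->8, |4|->6, |1|->2, |1|->2, |5|->8, |2|->4, |5|->8, |3|->5
Step 3: Attach original signs; sum ranks with positive sign and with negative sign.
W+ = 6 + 2 + 4 = 12
W- = 10.5 + 10.5 + 2 + 8 + 2 + 8 + 8 + 5 = 54
(Check: W+ + W- = 66 should equal n(n+1)/2 = 66.)
Step 4: Test statistic W = min(W+, W-) = 12.
Step 5: Ties in |d|, so use the tie-corrected normal approximation.
        E[W] = n(n+1)/4 = 11*12/4 = 33.
        Tie groups: |d|=1 (t=3), |d|=5 (t=3), |d|=8 (t=2); sum(t^3 - t) = 54.
        Var[W] = n(n+1)(2n+1)/24 - sum(t^3-t)/48 = 3036/24 - 54/48 = 125.375.
        z = (W - E[W]) / sqrt(Var[W]) = (12 - 33) / 11.1971 = -1.8755.
        Two-sided p = 2*Phi(z) = 0.060726.
Step 6: alpha = 0.1. reject H0.

W+ = 12, W- = 54, W = min = 12, p = 0.060726, reject H0.


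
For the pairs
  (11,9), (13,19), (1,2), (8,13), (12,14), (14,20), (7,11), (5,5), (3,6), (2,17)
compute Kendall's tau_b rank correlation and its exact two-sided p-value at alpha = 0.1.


Step 1: Enumerate the 45 unordered pairs (i,j) with i<j and classify each by sign(x_j-x_i) * sign(y_j-y_i).
  (1,2):dx=+2,dy=+10->C; (1,3):dx=-10,dy=-7->C; (1,4):dx=-3,dy=+4->D; (1,5):dx=+1,dy=+5->C
  (1,6):dx=+3,dy=+11->C; (1,7):dx=-4,dy=+2->D; (1,8):dx=-6,dy=-4->C; (1,9):dx=-8,dy=-3->C
  (1,10):dx=-9,dy=+8->D; (2,3):dx=-12,dy=-17->C; (2,4):dx=-5,dy=-6->C; (2,5):dx=-1,dy=-5->C
  (2,6):dx=+1,dy=+1->C; (2,7):dx=-6,dy=-8->C; (2,8):dx=-8,dy=-14->C; (2,9):dx=-10,dy=-13->C
  (2,10):dx=-11,dy=-2->C; (3,4):dx=+7,dy=+11->C; (3,5):dx=+11,dy=+12->C; (3,6):dx=+13,dy=+18->C
  (3,7):dx=+6,dy=+9->C; (3,8):dx=+4,dy=+3->C; (3,9):dx=+2,dy=+4->C; (3,10):dx=+1,dy=+15->C
  (4,5):dx=+4,dy=+1->C; (4,6):dx=+6,dy=+7->C; (4,7):dx=-1,dy=-2->C; (4,8):dx=-3,dy=-8->C
  (4,9):dx=-5,dy=-7->C; (4,10):dx=-6,dy=+4->D; (5,6):dx=+2,dy=+6->C; (5,7):dx=-5,dy=-3->C
  (5,8):dx=-7,dy=-9->C; (5,9):dx=-9,dy=-8->C; (5,10):dx=-10,dy=+3->D; (6,7):dx=-7,dy=-9->C
  (6,8):dx=-9,dy=-15->C; (6,9):dx=-11,dy=-14->C; (6,10):dx=-12,dy=-3->C; (7,8):dx=-2,dy=-6->C
  (7,9):dx=-4,dy=-5->C; (7,10):dx=-5,dy=+6->D; (8,9):dx=-2,dy=+1->D; (8,10):dx=-3,dy=+12->D
  (9,10):dx=-1,dy=+11->D
Step 2: C = 36, D = 9, total pairs = 45.
Step 3: tau = (C - D)/(n(n-1)/2) = (36 - 9)/45 = 0.600000.
Step 4: Exact two-sided p-value (enumerate n! = 3628800 permutations of y under H0): p = 0.016666.
Step 5: alpha = 0.1. reject H0.

tau_b = 0.6000 (C=36, D=9), p = 0.016666, reject H0.


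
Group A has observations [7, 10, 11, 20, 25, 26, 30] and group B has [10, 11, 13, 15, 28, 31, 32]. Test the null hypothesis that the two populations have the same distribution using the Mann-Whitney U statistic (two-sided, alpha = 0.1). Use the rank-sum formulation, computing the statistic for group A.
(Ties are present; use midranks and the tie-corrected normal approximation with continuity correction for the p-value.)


Step 1: Combine and sort all 14 observations; assign midranks.
sorted (value, group): (7,X), (10,X), (10,Y), (11,X), (11,Y), (13,Y), (15,Y), (20,X), (25,X), (26,X), (28,Y), (30,X), (31,Y), (32,Y)
ranks: 7->1, 10->2.5, 10->2.5, 11->4.5, 11->4.5, 13->6, 15->7, 20->8, 25->9, 26->10, 28->11, 30->12, 31->13, 32->14
Step 2: Rank sum for X: R1 = 1 + 2.5 + 4.5 + 8 + 9 + 10 + 12 = 47.
Step 3: U_X = R1 - n1(n1+1)/2 = 47 - 7*8/2 = 47 - 28 = 19.
       U_Y = n1*n2 - U_X = 49 - 19 = 30.
Step 4: Ties are present, so use the tie-corrected normal approximation (with continuity correction) for the p-value.
Step 5: p-value = 0.521987; compare to alpha = 0.1. fail to reject H0.

U_X = 19, p = 0.521987, fail to reject H0 at alpha = 0.1.


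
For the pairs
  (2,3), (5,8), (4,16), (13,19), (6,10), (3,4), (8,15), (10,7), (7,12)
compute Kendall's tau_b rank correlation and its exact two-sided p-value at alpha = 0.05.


Step 1: Enumerate the 36 unordered pairs (i,j) with i<j and classify each by sign(x_j-x_i) * sign(y_j-y_i).
  (1,2):dx=+3,dy=+5->C; (1,3):dx=+2,dy=+13->C; (1,4):dx=+11,dy=+16->C; (1,5):dx=+4,dy=+7->C
  (1,6):dx=+1,dy=+1->C; (1,7):dx=+6,dy=+12->C; (1,8):dx=+8,dy=+4->C; (1,9):dx=+5,dy=+9->C
  (2,3):dx=-1,dy=+8->D; (2,4):dx=+8,dy=+11->C; (2,5):dx=+1,dy=+2->C; (2,6):dx=-2,dy=-4->C
  (2,7):dx=+3,dy=+7->C; (2,8):dx=+5,dy=-1->D; (2,9):dx=+2,dy=+4->C; (3,4):dx=+9,dy=+3->C
  (3,5):dx=+2,dy=-6->D; (3,6):dx=-1,dy=-12->C; (3,7):dx=+4,dy=-1->D; (3,8):dx=+6,dy=-9->D
  (3,9):dx=+3,dy=-4->D; (4,5):dx=-7,dy=-9->C; (4,6):dx=-10,dy=-15->C; (4,7):dx=-5,dy=-4->C
  (4,8):dx=-3,dy=-12->C; (4,9):dx=-6,dy=-7->C; (5,6):dx=-3,dy=-6->C; (5,7):dx=+2,dy=+5->C
  (5,8):dx=+4,dy=-3->D; (5,9):dx=+1,dy=+2->C; (6,7):dx=+5,dy=+11->C; (6,8):dx=+7,dy=+3->C
  (6,9):dx=+4,dy=+8->C; (7,8):dx=+2,dy=-8->D; (7,9):dx=-1,dy=-3->C; (8,9):dx=-3,dy=+5->D
Step 2: C = 27, D = 9, total pairs = 36.
Step 3: tau = (C - D)/(n(n-1)/2) = (27 - 9)/36 = 0.500000.
Step 4: Exact two-sided p-value (enumerate n! = 362880 permutations of y under H0): p = 0.075176.
Step 5: alpha = 0.05. fail to reject H0.

tau_b = 0.5000 (C=27, D=9), p = 0.075176, fail to reject H0.


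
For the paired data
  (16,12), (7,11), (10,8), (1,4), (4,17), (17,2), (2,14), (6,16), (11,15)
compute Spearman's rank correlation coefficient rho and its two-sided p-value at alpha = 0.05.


Step 1: Rank x and y separately (midranks; no ties here).
rank(x): 16->8, 7->5, 10->6, 1->1, 4->3, 17->9, 2->2, 6->4, 11->7
rank(y): 12->5, 11->4, 8->3, 4->2, 17->9, 2->1, 14->6, 16->8, 15->7
Step 2: d_i = R_x(i) - R_y(i); compute d_i^2.
  (8-5)^2=9, (5-4)^2=1, (6-3)^2=9, (1-2)^2=1, (3-9)^2=36, (9-1)^2=64, (2-6)^2=16, (4-8)^2=16, (7-7)^2=0
sum(d^2) = 152.
Step 3: rho = 1 - 6*152 / (9*(9^2 - 1)) = 1 - 912/720 = -0.266667.
Step 4: Under H0, t = rho * sqrt((n-2)/(1-rho^2)) = -0.7320 ~ t(7).
Step 5: Two-sided p-value from the t-distribution with 7 df = 0.487922.
Step 6: alpha = 0.05. fail to reject H0.

rho = -0.2667, p = 0.487922, fail to reject H0 at alpha = 0.05.


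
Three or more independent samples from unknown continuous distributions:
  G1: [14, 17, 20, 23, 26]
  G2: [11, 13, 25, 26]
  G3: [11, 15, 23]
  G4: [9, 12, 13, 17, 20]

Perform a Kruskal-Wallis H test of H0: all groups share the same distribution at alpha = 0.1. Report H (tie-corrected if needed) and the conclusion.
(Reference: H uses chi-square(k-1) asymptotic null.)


Step 1: Combine all N = 17 observations and assign midranks.
sorted (value, group, rank): (9,G4,1), (11,G2,2.5), (11,G3,2.5), (12,G4,4), (13,G2,5.5), (13,G4,5.5), (14,G1,7), (15,G3,8), (17,G1,9.5), (17,G4,9.5), (20,G1,11.5), (20,G4,11.5), (23,G1,13.5), (23,G3,13.5), (25,G2,15), (26,G1,16.5), (26,G2,16.5)
Step 2: Sum ranks within each group.
R_1 = 58 (n_1 = 5)
R_2 = 39.5 (n_2 = 4)
R_3 = 24 (n_3 = 3)
R_4 = 31.5 (n_4 = 5)
Step 3: H = 12/(N(N+1)) * sum(R_i^2/n_i) - 3(N+1)
     = 12/(17*18) * (58^2/5 + 39.5^2/4 + 24^2/3 + 31.5^2/5) - 3*18
     = 0.039216 * 1453.31 - 54
     = 2.992647.
Step 4: Ties present; correction factor C = 1 - 36/(17^3 - 17) = 0.992647. Corrected H = 2.992647 / 0.992647 = 3.014815.
Step 5: Under H0, H ~ chi^2(3); p-value = 0.389347.
Step 6: alpha = 0.1. fail to reject H0.

H = 3.0148, df = 3, p = 0.389347, fail to reject H0.


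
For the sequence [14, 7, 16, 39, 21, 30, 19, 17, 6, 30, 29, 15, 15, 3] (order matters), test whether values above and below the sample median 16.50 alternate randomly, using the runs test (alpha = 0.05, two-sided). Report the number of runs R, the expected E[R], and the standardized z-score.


Step 1: Compute median = 16.50; label A = above, B = below.
Labels in order: BBBAAAAABAABBB  (n_A = 7, n_B = 7)
Step 2: Count runs R = 5.
Step 3: Under H0 (random ordering), E[R] = 2*n_A*n_B/(n_A+n_B) + 1 = 2*7*7/14 + 1 = 8.0000.
        Var[R] = 2*n_A*n_B*(2*n_A*n_B - n_A - n_B) / ((n_A+n_B)^2 * (n_A+n_B-1)) = 8232/2548 = 3.2308.
        SD[R] = 1.7974.
Step 4: Continuity-corrected z = (R + 0.5 - E[R]) / SD[R] = (5 + 0.5 - 8.0000) / 1.7974 = -1.3909.
Step 5: Two-sided p-value via normal approximation = 2*(1 - Phi(|z|)) = 0.164264.
Step 6: alpha = 0.05. fail to reject H0.

R = 5, z = -1.3909, p = 0.164264, fail to reject H0.


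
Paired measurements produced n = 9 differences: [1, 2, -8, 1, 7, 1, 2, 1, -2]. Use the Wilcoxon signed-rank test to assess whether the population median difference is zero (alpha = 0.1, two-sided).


Step 1: Drop any zero differences (none here) and take |d_i|.
|d| = [1, 2, 8, 1, 7, 1, 2, 1, 2]
Step 2: Midrank |d_i| (ties get averaged ranks).
ranks: |1|->2.5, |2|->6, |8|->9, |1|->2.5, |7|->8, |1|->2.5, |2|->6, |1|->2.5, |2|->6
Step 3: Attach original signs; sum ranks with positive sign and with negative sign.
W+ = 2.5 + 6 + 2.5 + 8 + 2.5 + 6 + 2.5 = 30
W- = 9 + 6 = 15
(Check: W+ + W- = 45 should equal n(n+1)/2 = 45.)
Step 4: Test statistic W = min(W+, W-) = 15.
Step 5: Ties in |d|, so use the tie-corrected normal approximation.
        E[W] = n(n+1)/4 = 9*10/4 = 22.5.
        Tie groups: |d|=1 (t=4), |d|=2 (t=3); sum(t^3 - t) = 84.
        Var[W] = n(n+1)(2n+1)/24 - sum(t^3-t)/48 = 1710/24 - 84/48 = 69.5.
        z = (W - E[W]) / sqrt(Var[W]) = (15 - 22.5) / 8.3367 = -0.8996.
        Two-sided p = 2*Phi(z) = 0.368312.
Step 6: alpha = 0.1. fail to reject H0.

W+ = 30, W- = 15, W = min = 15, p = 0.368312, fail to reject H0.


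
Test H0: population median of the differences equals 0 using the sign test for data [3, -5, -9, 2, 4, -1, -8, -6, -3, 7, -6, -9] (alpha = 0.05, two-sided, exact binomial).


Step 1: Discard zero differences. Original n = 12; n_eff = number of nonzero differences = 12.
Nonzero differences (with sign): +3, -5, -9, +2, +4, -1, -8, -6, -3, +7, -6, -9
Step 2: Count signs: positive = 4, negative = 8.
Step 3: Under H0: P(positive) = 0.5, so the number of positives S ~ Bin(12, 0.5).
Step 4: Two-sided exact p-value = sum of Bin(12,0.5) probabilities at or below the observed probability = 0.387695.
Step 5: alpha = 0.05. fail to reject H0.

n_eff = 12, pos = 4, neg = 8, p = 0.387695, fail to reject H0.


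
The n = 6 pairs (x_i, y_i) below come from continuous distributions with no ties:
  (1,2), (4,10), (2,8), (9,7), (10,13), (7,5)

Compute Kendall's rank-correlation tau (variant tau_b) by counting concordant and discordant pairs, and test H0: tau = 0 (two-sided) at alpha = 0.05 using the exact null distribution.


Step 1: Enumerate the 15 unordered pairs (i,j) with i<j and classify each by sign(x_j-x_i) * sign(y_j-y_i).
  (1,2):dx=+3,dy=+8->C; (1,3):dx=+1,dy=+6->C; (1,4):dx=+8,dy=+5->C; (1,5):dx=+9,dy=+11->C
  (1,6):dx=+6,dy=+3->C; (2,3):dx=-2,dy=-2->C; (2,4):dx=+5,dy=-3->D; (2,5):dx=+6,dy=+3->C
  (2,6):dx=+3,dy=-5->D; (3,4):dx=+7,dy=-1->D; (3,5):dx=+8,dy=+5->C; (3,6):dx=+5,dy=-3->D
  (4,5):dx=+1,dy=+6->C; (4,6):dx=-2,dy=-2->C; (5,6):dx=-3,dy=-8->C
Step 2: C = 11, D = 4, total pairs = 15.
Step 3: tau = (C - D)/(n(n-1)/2) = (11 - 4)/15 = 0.466667.
Step 4: Exact two-sided p-value (enumerate n! = 720 permutations of y under H0): p = 0.272222.
Step 5: alpha = 0.05. fail to reject H0.

tau_b = 0.4667 (C=11, D=4), p = 0.272222, fail to reject H0.


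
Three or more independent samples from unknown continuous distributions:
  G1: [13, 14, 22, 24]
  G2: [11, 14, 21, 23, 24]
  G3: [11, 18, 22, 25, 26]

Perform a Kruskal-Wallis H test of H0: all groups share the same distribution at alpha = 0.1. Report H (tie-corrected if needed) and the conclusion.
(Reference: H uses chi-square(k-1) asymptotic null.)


Step 1: Combine all N = 14 observations and assign midranks.
sorted (value, group, rank): (11,G2,1.5), (11,G3,1.5), (13,G1,3), (14,G1,4.5), (14,G2,4.5), (18,G3,6), (21,G2,7), (22,G1,8.5), (22,G3,8.5), (23,G2,10), (24,G1,11.5), (24,G2,11.5), (25,G3,13), (26,G3,14)
Step 2: Sum ranks within each group.
R_1 = 27.5 (n_1 = 4)
R_2 = 34.5 (n_2 = 5)
R_3 = 43 (n_3 = 5)
Step 3: H = 12/(N(N+1)) * sum(R_i^2/n_i) - 3(N+1)
     = 12/(14*15) * (27.5^2/4 + 34.5^2/5 + 43^2/5) - 3*15
     = 0.057143 * 796.913 - 45
     = 0.537857.
Step 4: Ties present; correction factor C = 1 - 24/(14^3 - 14) = 0.991209. Corrected H = 0.537857 / 0.991209 = 0.542627.
Step 5: Under H0, H ~ chi^2(2); p-value = 0.762377.
Step 6: alpha = 0.1. fail to reject H0.

H = 0.5426, df = 2, p = 0.762377, fail to reject H0.


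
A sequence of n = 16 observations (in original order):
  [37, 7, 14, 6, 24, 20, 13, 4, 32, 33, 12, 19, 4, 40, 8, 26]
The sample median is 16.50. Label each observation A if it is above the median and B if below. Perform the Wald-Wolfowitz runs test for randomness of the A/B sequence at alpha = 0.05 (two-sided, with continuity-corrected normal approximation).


Step 1: Compute median = 16.50; label A = above, B = below.
Labels in order: ABBBAABBAABABABA  (n_A = 8, n_B = 8)
Step 2: Count runs R = 11.
Step 3: Under H0 (random ordering), E[R] = 2*n_A*n_B/(n_A+n_B) + 1 = 2*8*8/16 + 1 = 9.0000.
        Var[R] = 2*n_A*n_B*(2*n_A*n_B - n_A - n_B) / ((n_A+n_B)^2 * (n_A+n_B-1)) = 14336/3840 = 3.7333.
        SD[R] = 1.9322.
Step 4: Continuity-corrected z = (R - 0.5 - E[R]) / SD[R] = (11 - 0.5 - 9.0000) / 1.9322 = 0.7763.
Step 5: Two-sided p-value via normal approximation = 2*(1 - Phi(|z|)) = 0.437558.
Step 6: alpha = 0.05. fail to reject H0.

R = 11, z = 0.7763, p = 0.437558, fail to reject H0.


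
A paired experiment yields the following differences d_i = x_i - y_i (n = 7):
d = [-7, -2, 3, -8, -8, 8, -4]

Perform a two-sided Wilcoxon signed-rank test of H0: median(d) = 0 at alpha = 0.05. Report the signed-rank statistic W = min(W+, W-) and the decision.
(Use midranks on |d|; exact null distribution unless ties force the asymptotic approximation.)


Step 1: Drop any zero differences (none here) and take |d_i|.
|d| = [7, 2, 3, 8, 8, 8, 4]
Step 2: Midrank |d_i| (ties get averaged ranks).
ranks: |7|->4, |2|->1, |3|->2, |8|->6, |8|->6, |8|->6, |4|->3
Step 3: Attach original signs; sum ranks with positive sign and with negative sign.
W+ = 2 + 6 = 8
W- = 4 + 1 + 6 + 6 + 3 = 20
(Check: W+ + W- = 28 should equal n(n+1)/2 = 28.)
Step 4: Test statistic W = min(W+, W-) = 8.
Step 5: Ties in |d|, so use the tie-corrected normal approximation.
        E[W] = n(n+1)/4 = 7*8/4 = 14.
        Tie groups: |d|=8 (t=3); sum(t^3 - t) = 24.
        Var[W] = n(n+1)(2n+1)/24 - sum(t^3-t)/48 = 840/24 - 24/48 = 34.5.
        z = (W - E[W]) / sqrt(Var[W]) = (8 - 14) / 5.8737 = -1.0215.
        Two-sided p = 2*Phi(z) = 0.307014.
Step 6: alpha = 0.05. fail to reject H0.

W+ = 8, W- = 20, W = min = 8, p = 0.307014, fail to reject H0.


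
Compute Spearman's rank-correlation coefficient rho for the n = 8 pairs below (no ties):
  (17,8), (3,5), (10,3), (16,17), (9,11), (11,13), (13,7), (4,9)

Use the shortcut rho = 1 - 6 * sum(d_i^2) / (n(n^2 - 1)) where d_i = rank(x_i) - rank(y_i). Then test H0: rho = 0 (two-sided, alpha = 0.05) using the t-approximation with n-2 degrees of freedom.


Step 1: Rank x and y separately (midranks; no ties here).
rank(x): 17->8, 3->1, 10->4, 16->7, 9->3, 11->5, 13->6, 4->2
rank(y): 8->4, 5->2, 3->1, 17->8, 11->6, 13->7, 7->3, 9->5
Step 2: d_i = R_x(i) - R_y(i); compute d_i^2.
  (8-4)^2=16, (1-2)^2=1, (4-1)^2=9, (7-8)^2=1, (3-6)^2=9, (5-7)^2=4, (6-3)^2=9, (2-5)^2=9
sum(d^2) = 58.
Step 3: rho = 1 - 6*58 / (8*(8^2 - 1)) = 1 - 348/504 = 0.309524.
Step 4: Under H0, t = rho * sqrt((n-2)/(1-rho^2)) = 0.7973 ~ t(6).
Step 5: Two-sided p-value from the t-distribution with 6 df = 0.455645.
Step 6: alpha = 0.05. fail to reject H0.

rho = 0.3095, p = 0.455645, fail to reject H0 at alpha = 0.05.


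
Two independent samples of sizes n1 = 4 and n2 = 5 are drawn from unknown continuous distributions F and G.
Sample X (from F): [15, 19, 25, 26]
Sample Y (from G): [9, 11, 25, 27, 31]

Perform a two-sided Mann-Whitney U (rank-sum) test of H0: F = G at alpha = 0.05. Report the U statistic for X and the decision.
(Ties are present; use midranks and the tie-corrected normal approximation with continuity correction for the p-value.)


Step 1: Combine and sort all 9 observations; assign midranks.
sorted (value, group): (9,Y), (11,Y), (15,X), (19,X), (25,X), (25,Y), (26,X), (27,Y), (31,Y)
ranks: 9->1, 11->2, 15->3, 19->4, 25->5.5, 25->5.5, 26->7, 27->8, 31->9
Step 2: Rank sum for X: R1 = 3 + 4 + 5.5 + 7 = 19.5.
Step 3: U_X = R1 - n1(n1+1)/2 = 19.5 - 4*5/2 = 19.5 - 10 = 9.5.
       U_Y = n1*n2 - U_X = 20 - 9.5 = 10.5.
Step 4: Ties are present, so use the tie-corrected normal approximation (with continuity correction) for the p-value.
Step 5: p-value = 1.000000; compare to alpha = 0.05. fail to reject H0.

U_X = 9.5, p = 1.000000, fail to reject H0 at alpha = 0.05.


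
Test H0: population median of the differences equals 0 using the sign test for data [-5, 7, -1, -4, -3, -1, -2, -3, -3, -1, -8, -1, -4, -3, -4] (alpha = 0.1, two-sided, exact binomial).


Step 1: Discard zero differences. Original n = 15; n_eff = number of nonzero differences = 15.
Nonzero differences (with sign): -5, +7, -1, -4, -3, -1, -2, -3, -3, -1, -8, -1, -4, -3, -4
Step 2: Count signs: positive = 1, negative = 14.
Step 3: Under H0: P(positive) = 0.5, so the number of positives S ~ Bin(15, 0.5).
Step 4: Two-sided exact p-value = sum of Bin(15,0.5) probabilities at or below the observed probability = 0.000977.
Step 5: alpha = 0.1. reject H0.

n_eff = 15, pos = 1, neg = 14, p = 0.000977, reject H0.


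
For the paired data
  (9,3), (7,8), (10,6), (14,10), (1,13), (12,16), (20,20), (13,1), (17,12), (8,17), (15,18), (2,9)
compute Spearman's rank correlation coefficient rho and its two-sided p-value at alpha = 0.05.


Step 1: Rank x and y separately (midranks; no ties here).
rank(x): 9->5, 7->3, 10->6, 14->9, 1->1, 12->7, 20->12, 13->8, 17->11, 8->4, 15->10, 2->2
rank(y): 3->2, 8->4, 6->3, 10->6, 13->8, 16->9, 20->12, 1->1, 12->7, 17->10, 18->11, 9->5
Step 2: d_i = R_x(i) - R_y(i); compute d_i^2.
  (5-2)^2=9, (3-4)^2=1, (6-3)^2=9, (9-6)^2=9, (1-8)^2=49, (7-9)^2=4, (12-12)^2=0, (8-1)^2=49, (11-7)^2=16, (4-10)^2=36, (10-11)^2=1, (2-5)^2=9
sum(d^2) = 192.
Step 3: rho = 1 - 6*192 / (12*(12^2 - 1)) = 1 - 1152/1716 = 0.328671.
Step 4: Under H0, t = rho * sqrt((n-2)/(1-rho^2)) = 1.1005 ~ t(10).
Step 5: Two-sided p-value from the t-distribution with 10 df = 0.296904.
Step 6: alpha = 0.05. fail to reject H0.

rho = 0.3287, p = 0.296904, fail to reject H0 at alpha = 0.05.


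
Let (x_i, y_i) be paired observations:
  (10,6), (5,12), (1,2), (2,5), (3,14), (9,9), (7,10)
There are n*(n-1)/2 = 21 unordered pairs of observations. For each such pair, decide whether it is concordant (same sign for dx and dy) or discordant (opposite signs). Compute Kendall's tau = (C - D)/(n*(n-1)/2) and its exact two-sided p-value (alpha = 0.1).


Step 1: Enumerate the 21 unordered pairs (i,j) with i<j and classify each by sign(x_j-x_i) * sign(y_j-y_i).
  (1,2):dx=-5,dy=+6->D; (1,3):dx=-9,dy=-4->C; (1,4):dx=-8,dy=-1->C; (1,5):dx=-7,dy=+8->D
  (1,6):dx=-1,dy=+3->D; (1,7):dx=-3,dy=+4->D; (2,3):dx=-4,dy=-10->C; (2,4):dx=-3,dy=-7->C
  (2,5):dx=-2,dy=+2->D; (2,6):dx=+4,dy=-3->D; (2,7):dx=+2,dy=-2->D; (3,4):dx=+1,dy=+3->C
  (3,5):dx=+2,dy=+12->C; (3,6):dx=+8,dy=+7->C; (3,7):dx=+6,dy=+8->C; (4,5):dx=+1,dy=+9->C
  (4,6):dx=+7,dy=+4->C; (4,7):dx=+5,dy=+5->C; (5,6):dx=+6,dy=-5->D; (5,7):dx=+4,dy=-4->D
  (6,7):dx=-2,dy=+1->D
Step 2: C = 11, D = 10, total pairs = 21.
Step 3: tau = (C - D)/(n(n-1)/2) = (11 - 10)/21 = 0.047619.
Step 4: Exact two-sided p-value (enumerate n! = 5040 permutations of y under H0): p = 1.000000.
Step 5: alpha = 0.1. fail to reject H0.

tau_b = 0.0476 (C=11, D=10), p = 1.000000, fail to reject H0.


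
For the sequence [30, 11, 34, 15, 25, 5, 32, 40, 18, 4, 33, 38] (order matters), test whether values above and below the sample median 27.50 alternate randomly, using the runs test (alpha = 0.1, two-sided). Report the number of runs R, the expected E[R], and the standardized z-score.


Step 1: Compute median = 27.50; label A = above, B = below.
Labels in order: ABABBBAABBAA  (n_A = 6, n_B = 6)
Step 2: Count runs R = 7.
Step 3: Under H0 (random ordering), E[R] = 2*n_A*n_B/(n_A+n_B) + 1 = 2*6*6/12 + 1 = 7.0000.
        Var[R] = 2*n_A*n_B*(2*n_A*n_B - n_A - n_B) / ((n_A+n_B)^2 * (n_A+n_B-1)) = 4320/1584 = 2.7273.
        SD[R] = 1.6514.
Step 4: R = E[R], so z = 0 with no continuity correction.
Step 5: Two-sided p-value via normal approximation = 2*(1 - Phi(|z|)) = 1.000000.
Step 6: alpha = 0.1. fail to reject H0.

R = 7, z = 0.0000, p = 1.000000, fail to reject H0.


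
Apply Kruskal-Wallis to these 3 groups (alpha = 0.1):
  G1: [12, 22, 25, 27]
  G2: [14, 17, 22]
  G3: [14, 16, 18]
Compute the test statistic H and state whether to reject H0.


Step 1: Combine all N = 10 observations and assign midranks.
sorted (value, group, rank): (12,G1,1), (14,G2,2.5), (14,G3,2.5), (16,G3,4), (17,G2,5), (18,G3,6), (22,G1,7.5), (22,G2,7.5), (25,G1,9), (27,G1,10)
Step 2: Sum ranks within each group.
R_1 = 27.5 (n_1 = 4)
R_2 = 15 (n_2 = 3)
R_3 = 12.5 (n_3 = 3)
Step 3: H = 12/(N(N+1)) * sum(R_i^2/n_i) - 3(N+1)
     = 12/(10*11) * (27.5^2/4 + 15^2/3 + 12.5^2/3) - 3*11
     = 0.109091 * 316.146 - 33
     = 1.488636.
Step 4: Ties present; correction factor C = 1 - 12/(10^3 - 10) = 0.987879. Corrected H = 1.488636 / 0.987879 = 1.506902.
Step 5: Under H0, H ~ chi^2(2); p-value = 0.470739.
Step 6: alpha = 0.1. fail to reject H0.

H = 1.5069, df = 2, p = 0.470739, fail to reject H0.


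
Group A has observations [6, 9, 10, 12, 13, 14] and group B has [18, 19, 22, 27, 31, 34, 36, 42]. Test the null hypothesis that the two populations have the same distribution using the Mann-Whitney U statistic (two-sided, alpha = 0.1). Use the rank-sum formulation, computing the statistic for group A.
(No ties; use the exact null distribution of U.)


Step 1: Combine and sort all 14 observations; assign midranks.
sorted (value, group): (6,X), (9,X), (10,X), (12,X), (13,X), (14,X), (18,Y), (19,Y), (22,Y), (27,Y), (31,Y), (34,Y), (36,Y), (42,Y)
ranks: 6->1, 9->2, 10->3, 12->4, 13->5, 14->6, 18->7, 19->8, 22->9, 27->10, 31->11, 34->12, 36->13, 42->14
Step 2: Rank sum for X: R1 = 1 + 2 + 3 + 4 + 5 + 6 = 21.
Step 3: U_X = R1 - n1(n1+1)/2 = 21 - 6*7/2 = 21 - 21 = 0.
       U_Y = n1*n2 - U_X = 48 - 0 = 48.
Step 4: No ties, so the exact null distribution of U (based on enumerating the C(14,6) = 3003 equally likely rank assignments) gives the two-sided p-value.
Step 5: p-value = 0.000666; compare to alpha = 0.1. reject H0.

U_X = 0, p = 0.000666, reject H0 at alpha = 0.1.


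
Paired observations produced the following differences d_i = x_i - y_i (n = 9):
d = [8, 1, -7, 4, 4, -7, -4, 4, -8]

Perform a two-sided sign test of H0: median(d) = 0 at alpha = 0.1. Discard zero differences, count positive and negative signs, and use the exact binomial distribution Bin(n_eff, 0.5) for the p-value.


Step 1: Discard zero differences. Original n = 9; n_eff = number of nonzero differences = 9.
Nonzero differences (with sign): +8, +1, -7, +4, +4, -7, -4, +4, -8
Step 2: Count signs: positive = 5, negative = 4.
Step 3: Under H0: P(positive) = 0.5, so the number of positives S ~ Bin(9, 0.5).
Step 4: Two-sided exact p-value = sum of Bin(9,0.5) probabilities at or below the observed probability = 1.000000.
Step 5: alpha = 0.1. fail to reject H0.

n_eff = 9, pos = 5, neg = 4, p = 1.000000, fail to reject H0.


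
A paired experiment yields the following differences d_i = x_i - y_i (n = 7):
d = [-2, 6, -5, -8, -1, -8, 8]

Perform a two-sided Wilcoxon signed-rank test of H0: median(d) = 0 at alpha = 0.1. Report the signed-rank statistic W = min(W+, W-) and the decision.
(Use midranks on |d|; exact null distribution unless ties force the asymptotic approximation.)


Step 1: Drop any zero differences (none here) and take |d_i|.
|d| = [2, 6, 5, 8, 1, 8, 8]
Step 2: Midrank |d_i| (ties get averaged ranks).
ranks: |2|->2, |6|->4, |5|->3, |8|->6, |1|->1, |8|->6, |8|->6
Step 3: Attach original signs; sum ranks with positive sign and with negative sign.
W+ = 4 + 6 = 10
W- = 2 + 3 + 6 + 1 + 6 = 18
(Check: W+ + W- = 28 should equal n(n+1)/2 = 28.)
Step 4: Test statistic W = min(W+, W-) = 10.
Step 5: Ties in |d|, so use the tie-corrected normal approximation.
        E[W] = n(n+1)/4 = 7*8/4 = 14.
        Tie groups: |d|=8 (t=3); sum(t^3 - t) = 24.
        Var[W] = n(n+1)(2n+1)/24 - sum(t^3-t)/48 = 840/24 - 24/48 = 34.5.
        z = (W - E[W]) / sqrt(Var[W]) = (10 - 14) / 5.8737 = -0.6810.
        Two-sided p = 2*Phi(z) = 0.495868.
Step 6: alpha = 0.1. fail to reject H0.

W+ = 10, W- = 18, W = min = 10, p = 0.495868, fail to reject H0.


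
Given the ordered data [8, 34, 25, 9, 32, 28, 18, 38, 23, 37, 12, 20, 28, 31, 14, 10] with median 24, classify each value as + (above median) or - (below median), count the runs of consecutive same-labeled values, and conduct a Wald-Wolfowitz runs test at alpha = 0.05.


Step 1: Compute median = 24; label A = above, B = below.
Labels in order: BAABAABABABBAABB  (n_A = 8, n_B = 8)
Step 2: Count runs R = 11.
Step 3: Under H0 (random ordering), E[R] = 2*n_A*n_B/(n_A+n_B) + 1 = 2*8*8/16 + 1 = 9.0000.
        Var[R] = 2*n_A*n_B*(2*n_A*n_B - n_A - n_B) / ((n_A+n_B)^2 * (n_A+n_B-1)) = 14336/3840 = 3.7333.
        SD[R] = 1.9322.
Step 4: Continuity-corrected z = (R - 0.5 - E[R]) / SD[R] = (11 - 0.5 - 9.0000) / 1.9322 = 0.7763.
Step 5: Two-sided p-value via normal approximation = 2*(1 - Phi(|z|)) = 0.437558.
Step 6: alpha = 0.05. fail to reject H0.

R = 11, z = 0.7763, p = 0.437558, fail to reject H0.


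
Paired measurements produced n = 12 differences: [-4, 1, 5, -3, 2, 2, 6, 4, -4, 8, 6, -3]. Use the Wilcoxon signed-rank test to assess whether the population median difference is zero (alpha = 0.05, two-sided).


Step 1: Drop any zero differences (none here) and take |d_i|.
|d| = [4, 1, 5, 3, 2, 2, 6, 4, 4, 8, 6, 3]
Step 2: Midrank |d_i| (ties get averaged ranks).
ranks: |4|->7, |1|->1, |5|->9, |3|->4.5, |2|->2.5, |2|->2.5, |6|->10.5, |4|->7, |4|->7, |8|->12, |6|->10.5, |3|->4.5
Step 3: Attach original signs; sum ranks with positive sign and with negative sign.
W+ = 1 + 9 + 2.5 + 2.5 + 10.5 + 7 + 12 + 10.5 = 55
W- = 7 + 4.5 + 7 + 4.5 = 23
(Check: W+ + W- = 78 should equal n(n+1)/2 = 78.)
Step 4: Test statistic W = min(W+, W-) = 23.
Step 5: Ties in |d|, so use the tie-corrected normal approximation.
        E[W] = n(n+1)/4 = 12*13/4 = 39.
        Tie groups: |d|=2 (t=2), |d|=3 (t=2), |d|=4 (t=3), |d|=6 (t=2); sum(t^3 - t) = 42.
        Var[W] = n(n+1)(2n+1)/24 - sum(t^3-t)/48 = 3900/24 - 42/48 = 161.625.
        z = (W - E[W]) / sqrt(Var[W]) = (23 - 39) / 12.7132 = -1.2585.
        Two-sided p = 2*Phi(z) = 0.208198.
Step 6: alpha = 0.05. fail to reject H0.

W+ = 55, W- = 23, W = min = 23, p = 0.208198, fail to reject H0.


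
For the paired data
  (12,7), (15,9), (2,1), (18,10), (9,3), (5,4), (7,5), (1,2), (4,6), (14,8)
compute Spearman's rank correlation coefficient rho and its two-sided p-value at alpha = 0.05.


Step 1: Rank x and y separately (midranks; no ties here).
rank(x): 12->7, 15->9, 2->2, 18->10, 9->6, 5->4, 7->5, 1->1, 4->3, 14->8
rank(y): 7->7, 9->9, 1->1, 10->10, 3->3, 4->4, 5->5, 2->2, 6->6, 8->8
Step 2: d_i = R_x(i) - R_y(i); compute d_i^2.
  (7-7)^2=0, (9-9)^2=0, (2-1)^2=1, (10-10)^2=0, (6-3)^2=9, (4-4)^2=0, (5-5)^2=0, (1-2)^2=1, (3-6)^2=9, (8-8)^2=0
sum(d^2) = 20.
Step 3: rho = 1 - 6*20 / (10*(10^2 - 1)) = 1 - 120/990 = 0.878788.
Step 4: Under H0, t = rho * sqrt((n-2)/(1-rho^2)) = 5.2086 ~ t(8).
Step 5: Two-sided p-value from the t-distribution with 8 df = 0.000814.
Step 6: alpha = 0.05. reject H0.

rho = 0.8788, p = 0.000814, reject H0 at alpha = 0.05.


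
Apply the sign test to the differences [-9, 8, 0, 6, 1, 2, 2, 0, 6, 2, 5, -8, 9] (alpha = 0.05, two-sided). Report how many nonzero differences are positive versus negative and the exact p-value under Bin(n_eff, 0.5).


Step 1: Discard zero differences. Original n = 13; n_eff = number of nonzero differences = 11.
Nonzero differences (with sign): -9, +8, +6, +1, +2, +2, +6, +2, +5, -8, +9
Step 2: Count signs: positive = 9, negative = 2.
Step 3: Under H0: P(positive) = 0.5, so the number of positives S ~ Bin(11, 0.5).
Step 4: Two-sided exact p-value = sum of Bin(11,0.5) probabilities at or below the observed probability = 0.065430.
Step 5: alpha = 0.05. fail to reject H0.

n_eff = 11, pos = 9, neg = 2, p = 0.065430, fail to reject H0.


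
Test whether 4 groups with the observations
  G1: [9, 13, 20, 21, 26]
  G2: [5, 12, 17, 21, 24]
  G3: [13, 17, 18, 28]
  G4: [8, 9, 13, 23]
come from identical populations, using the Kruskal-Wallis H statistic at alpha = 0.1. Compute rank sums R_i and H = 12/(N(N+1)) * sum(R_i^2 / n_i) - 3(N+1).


Step 1: Combine all N = 18 observations and assign midranks.
sorted (value, group, rank): (5,G2,1), (8,G4,2), (9,G1,3.5), (9,G4,3.5), (12,G2,5), (13,G1,7), (13,G3,7), (13,G4,7), (17,G2,9.5), (17,G3,9.5), (18,G3,11), (20,G1,12), (21,G1,13.5), (21,G2,13.5), (23,G4,15), (24,G2,16), (26,G1,17), (28,G3,18)
Step 2: Sum ranks within each group.
R_1 = 53 (n_1 = 5)
R_2 = 45 (n_2 = 5)
R_3 = 45.5 (n_3 = 4)
R_4 = 27.5 (n_4 = 4)
Step 3: H = 12/(N(N+1)) * sum(R_i^2/n_i) - 3(N+1)
     = 12/(18*19) * (53^2/5 + 45^2/5 + 45.5^2/4 + 27.5^2/4) - 3*19
     = 0.035088 * 1673.42 - 57
     = 1.716667.
Step 4: Ties present; correction factor C = 1 - 42/(18^3 - 18) = 0.992776. Corrected H = 1.716667 / 0.992776 = 1.729158.
Step 5: Under H0, H ~ chi^2(3); p-value = 0.630471.
Step 6: alpha = 0.1. fail to reject H0.

H = 1.7292, df = 3, p = 0.630471, fail to reject H0.


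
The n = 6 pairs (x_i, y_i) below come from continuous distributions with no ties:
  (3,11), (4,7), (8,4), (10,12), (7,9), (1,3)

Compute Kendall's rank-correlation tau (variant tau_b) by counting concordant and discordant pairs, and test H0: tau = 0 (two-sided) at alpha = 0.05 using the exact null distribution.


Step 1: Enumerate the 15 unordered pairs (i,j) with i<j and classify each by sign(x_j-x_i) * sign(y_j-y_i).
  (1,2):dx=+1,dy=-4->D; (1,3):dx=+5,dy=-7->D; (1,4):dx=+7,dy=+1->C; (1,5):dx=+4,dy=-2->D
  (1,6):dx=-2,dy=-8->C; (2,3):dx=+4,dy=-3->D; (2,4):dx=+6,dy=+5->C; (2,5):dx=+3,dy=+2->C
  (2,6):dx=-3,dy=-4->C; (3,4):dx=+2,dy=+8->C; (3,5):dx=-1,dy=+5->D; (3,6):dx=-7,dy=-1->C
  (4,5):dx=-3,dy=-3->C; (4,6):dx=-9,dy=-9->C; (5,6):dx=-6,dy=-6->C
Step 2: C = 10, D = 5, total pairs = 15.
Step 3: tau = (C - D)/(n(n-1)/2) = (10 - 5)/15 = 0.333333.
Step 4: Exact two-sided p-value (enumerate n! = 720 permutations of y under H0): p = 0.469444.
Step 5: alpha = 0.05. fail to reject H0.

tau_b = 0.3333 (C=10, D=5), p = 0.469444, fail to reject H0.


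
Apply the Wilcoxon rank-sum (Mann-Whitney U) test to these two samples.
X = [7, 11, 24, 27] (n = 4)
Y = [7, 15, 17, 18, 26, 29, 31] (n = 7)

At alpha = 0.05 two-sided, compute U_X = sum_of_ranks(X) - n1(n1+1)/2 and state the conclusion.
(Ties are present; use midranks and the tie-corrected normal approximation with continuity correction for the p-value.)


Step 1: Combine and sort all 11 observations; assign midranks.
sorted (value, group): (7,X), (7,Y), (11,X), (15,Y), (17,Y), (18,Y), (24,X), (26,Y), (27,X), (29,Y), (31,Y)
ranks: 7->1.5, 7->1.5, 11->3, 15->4, 17->5, 18->6, 24->7, 26->8, 27->9, 29->10, 31->11
Step 2: Rank sum for X: R1 = 1.5 + 3 + 7 + 9 = 20.5.
Step 3: U_X = R1 - n1(n1+1)/2 = 20.5 - 4*5/2 = 20.5 - 10 = 10.5.
       U_Y = n1*n2 - U_X = 28 - 10.5 = 17.5.
Step 4: Ties are present, so use the tie-corrected normal approximation (with continuity correction) for the p-value.
Step 5: p-value = 0.569872; compare to alpha = 0.05. fail to reject H0.

U_X = 10.5, p = 0.569872, fail to reject H0 at alpha = 0.05.


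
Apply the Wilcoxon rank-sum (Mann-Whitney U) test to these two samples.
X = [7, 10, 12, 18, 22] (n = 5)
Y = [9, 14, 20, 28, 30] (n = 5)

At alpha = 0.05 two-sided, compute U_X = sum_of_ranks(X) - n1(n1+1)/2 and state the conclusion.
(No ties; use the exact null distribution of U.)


Step 1: Combine and sort all 10 observations; assign midranks.
sorted (value, group): (7,X), (9,Y), (10,X), (12,X), (14,Y), (18,X), (20,Y), (22,X), (28,Y), (30,Y)
ranks: 7->1, 9->2, 10->3, 12->4, 14->5, 18->6, 20->7, 22->8, 28->9, 30->10
Step 2: Rank sum for X: R1 = 1 + 3 + 4 + 6 + 8 = 22.
Step 3: U_X = R1 - n1(n1+1)/2 = 22 - 5*6/2 = 22 - 15 = 7.
       U_Y = n1*n2 - U_X = 25 - 7 = 18.
Step 4: No ties, so the exact null distribution of U (based on enumerating the C(10,5) = 252 equally likely rank assignments) gives the two-sided p-value.
Step 5: p-value = 0.309524; compare to alpha = 0.05. fail to reject H0.

U_X = 7, p = 0.309524, fail to reject H0 at alpha = 0.05.


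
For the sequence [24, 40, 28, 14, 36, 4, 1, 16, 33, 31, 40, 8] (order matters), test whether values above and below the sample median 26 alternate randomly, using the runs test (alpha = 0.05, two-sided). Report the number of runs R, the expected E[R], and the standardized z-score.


Step 1: Compute median = 26; label A = above, B = below.
Labels in order: BAABABBBAAAB  (n_A = 6, n_B = 6)
Step 2: Count runs R = 7.
Step 3: Under H0 (random ordering), E[R] = 2*n_A*n_B/(n_A+n_B) + 1 = 2*6*6/12 + 1 = 7.0000.
        Var[R] = 2*n_A*n_B*(2*n_A*n_B - n_A - n_B) / ((n_A+n_B)^2 * (n_A+n_B-1)) = 4320/1584 = 2.7273.
        SD[R] = 1.6514.
Step 4: R = E[R], so z = 0 with no continuity correction.
Step 5: Two-sided p-value via normal approximation = 2*(1 - Phi(|z|)) = 1.000000.
Step 6: alpha = 0.05. fail to reject H0.

R = 7, z = 0.0000, p = 1.000000, fail to reject H0.


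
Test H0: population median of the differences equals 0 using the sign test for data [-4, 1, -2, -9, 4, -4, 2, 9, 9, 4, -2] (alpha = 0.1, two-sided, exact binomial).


Step 1: Discard zero differences. Original n = 11; n_eff = number of nonzero differences = 11.
Nonzero differences (with sign): -4, +1, -2, -9, +4, -4, +2, +9, +9, +4, -2
Step 2: Count signs: positive = 6, negative = 5.
Step 3: Under H0: P(positive) = 0.5, so the number of positives S ~ Bin(11, 0.5).
Step 4: Two-sided exact p-value = sum of Bin(11,0.5) probabilities at or below the observed probability = 1.000000.
Step 5: alpha = 0.1. fail to reject H0.

n_eff = 11, pos = 6, neg = 5, p = 1.000000, fail to reject H0.


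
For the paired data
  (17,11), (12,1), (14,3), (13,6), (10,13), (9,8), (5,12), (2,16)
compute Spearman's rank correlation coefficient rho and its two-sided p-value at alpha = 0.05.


Step 1: Rank x and y separately (midranks; no ties here).
rank(x): 17->8, 12->5, 14->7, 13->6, 10->4, 9->3, 5->2, 2->1
rank(y): 11->5, 1->1, 3->2, 6->3, 13->7, 8->4, 12->6, 16->8
Step 2: d_i = R_x(i) - R_y(i); compute d_i^2.
  (8-5)^2=9, (5-1)^2=16, (7-2)^2=25, (6-3)^2=9, (4-7)^2=9, (3-4)^2=1, (2-6)^2=16, (1-8)^2=49
sum(d^2) = 134.
Step 3: rho = 1 - 6*134 / (8*(8^2 - 1)) = 1 - 804/504 = -0.595238.
Step 4: Under H0, t = rho * sqrt((n-2)/(1-rho^2)) = -1.8145 ~ t(6).
Step 5: Two-sided p-value from the t-distribution with 6 df = 0.119530.
Step 6: alpha = 0.05. fail to reject H0.

rho = -0.5952, p = 0.119530, fail to reject H0 at alpha = 0.05.


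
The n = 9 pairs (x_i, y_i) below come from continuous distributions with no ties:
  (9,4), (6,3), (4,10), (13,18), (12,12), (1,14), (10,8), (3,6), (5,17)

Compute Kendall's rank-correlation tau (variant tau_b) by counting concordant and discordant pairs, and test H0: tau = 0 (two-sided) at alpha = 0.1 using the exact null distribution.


Step 1: Enumerate the 36 unordered pairs (i,j) with i<j and classify each by sign(x_j-x_i) * sign(y_j-y_i).
  (1,2):dx=-3,dy=-1->C; (1,3):dx=-5,dy=+6->D; (1,4):dx=+4,dy=+14->C; (1,5):dx=+3,dy=+8->C
  (1,6):dx=-8,dy=+10->D; (1,7):dx=+1,dy=+4->C; (1,8):dx=-6,dy=+2->D; (1,9):dx=-4,dy=+13->D
  (2,3):dx=-2,dy=+7->D; (2,4):dx=+7,dy=+15->C; (2,5):dx=+6,dy=+9->C; (2,6):dx=-5,dy=+11->D
  (2,7):dx=+4,dy=+5->C; (2,8):dx=-3,dy=+3->D; (2,9):dx=-1,dy=+14->D; (3,4):dx=+9,dy=+8->C
  (3,5):dx=+8,dy=+2->C; (3,6):dx=-3,dy=+4->D; (3,7):dx=+6,dy=-2->D; (3,8):dx=-1,dy=-4->C
  (3,9):dx=+1,dy=+7->C; (4,5):dx=-1,dy=-6->C; (4,6):dx=-12,dy=-4->C; (4,7):dx=-3,dy=-10->C
  (4,8):dx=-10,dy=-12->C; (4,9):dx=-8,dy=-1->C; (5,6):dx=-11,dy=+2->D; (5,7):dx=-2,dy=-4->C
  (5,8):dx=-9,dy=-6->C; (5,9):dx=-7,dy=+5->D; (6,7):dx=+9,dy=-6->D; (6,8):dx=+2,dy=-8->D
  (6,9):dx=+4,dy=+3->C; (7,8):dx=-7,dy=-2->C; (7,9):dx=-5,dy=+9->D; (8,9):dx=+2,dy=+11->C
Step 2: C = 21, D = 15, total pairs = 36.
Step 3: tau = (C - D)/(n(n-1)/2) = (21 - 15)/36 = 0.166667.
Step 4: Exact two-sided p-value (enumerate n! = 362880 permutations of y under H0): p = 0.612202.
Step 5: alpha = 0.1. fail to reject H0.

tau_b = 0.1667 (C=21, D=15), p = 0.612202, fail to reject H0.


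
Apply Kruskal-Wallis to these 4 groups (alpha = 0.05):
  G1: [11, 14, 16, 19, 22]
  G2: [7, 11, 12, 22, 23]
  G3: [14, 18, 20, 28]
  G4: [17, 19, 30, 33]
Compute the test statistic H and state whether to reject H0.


Step 1: Combine all N = 18 observations and assign midranks.
sorted (value, group, rank): (7,G2,1), (11,G1,2.5), (11,G2,2.5), (12,G2,4), (14,G1,5.5), (14,G3,5.5), (16,G1,7), (17,G4,8), (18,G3,9), (19,G1,10.5), (19,G4,10.5), (20,G3,12), (22,G1,13.5), (22,G2,13.5), (23,G2,15), (28,G3,16), (30,G4,17), (33,G4,18)
Step 2: Sum ranks within each group.
R_1 = 39 (n_1 = 5)
R_2 = 36 (n_2 = 5)
R_3 = 42.5 (n_3 = 4)
R_4 = 53.5 (n_4 = 4)
Step 3: H = 12/(N(N+1)) * sum(R_i^2/n_i) - 3(N+1)
     = 12/(18*19) * (39^2/5 + 36^2/5 + 42.5^2/4 + 53.5^2/4) - 3*19
     = 0.035088 * 1730.53 - 57
     = 3.720175.
Step 4: Ties present; correction factor C = 1 - 24/(18^3 - 18) = 0.995872. Corrected H = 3.720175 / 0.995872 = 3.735596.
Step 5: Under H0, H ~ chi^2(3); p-value = 0.291467.
Step 6: alpha = 0.05. fail to reject H0.

H = 3.7356, df = 3, p = 0.291467, fail to reject H0.


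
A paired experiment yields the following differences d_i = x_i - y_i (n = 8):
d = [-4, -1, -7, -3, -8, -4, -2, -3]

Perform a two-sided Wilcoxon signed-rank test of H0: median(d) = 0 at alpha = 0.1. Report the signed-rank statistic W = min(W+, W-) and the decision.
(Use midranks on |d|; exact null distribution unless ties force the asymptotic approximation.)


Step 1: Drop any zero differences (none here) and take |d_i|.
|d| = [4, 1, 7, 3, 8, 4, 2, 3]
Step 2: Midrank |d_i| (ties get averaged ranks).
ranks: |4|->5.5, |1|->1, |7|->7, |3|->3.5, |8|->8, |4|->5.5, |2|->2, |3|->3.5
Step 3: Attach original signs; sum ranks with positive sign and with negative sign.
W+ = 0 = 0
W- = 5.5 + 1 + 7 + 3.5 + 8 + 5.5 + 2 + 3.5 = 36
(Check: W+ + W- = 36 should equal n(n+1)/2 = 36.)
Step 4: Test statistic W = min(W+, W-) = 0.
Step 5: Ties in |d|, so use the tie-corrected normal approximation.
        E[W] = n(n+1)/4 = 8*9/4 = 18.
        Tie groups: |d|=3 (t=2), |d|=4 (t=2); sum(t^3 - t) = 12.
        Var[W] = n(n+1)(2n+1)/24 - sum(t^3-t)/48 = 1224/24 - 12/48 = 50.75.
        z = (W - E[W]) / sqrt(Var[W]) = (0 - 18) / 7.1239 = -2.5267.
        Two-sided p = 2*Phi(z) = 0.011514.
Step 6: alpha = 0.1. reject H0.

W+ = 0, W- = 36, W = min = 0, p = 0.011514, reject H0.
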